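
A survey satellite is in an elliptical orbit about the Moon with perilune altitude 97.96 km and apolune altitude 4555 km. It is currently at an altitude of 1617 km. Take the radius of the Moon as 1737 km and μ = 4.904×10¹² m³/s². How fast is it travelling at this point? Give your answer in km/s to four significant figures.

r_p = 1737 + 97.96 = 1835.0 km = 1.8350×10⁶ m.
r_a = 1737 + 4555 = 6292.0 km = 6.2920×10⁶ m.
r = 1737 + 1617 = 3354.0 km = 3.354×10⁶ m.
Semi-major axis a = (r_p + r_a)/2 = 4063.5 km = 4.063×10⁶ m.
Vis-viva: v² = μ(2/r − 1/a) = 4.904×10¹² × (5.963×10⁻⁷ − 2.461×10⁻⁷) = 1.717×10⁶ m²/s².
v = 1311 m/s = 1.311 km/s.

v ≈ 1.311 km/s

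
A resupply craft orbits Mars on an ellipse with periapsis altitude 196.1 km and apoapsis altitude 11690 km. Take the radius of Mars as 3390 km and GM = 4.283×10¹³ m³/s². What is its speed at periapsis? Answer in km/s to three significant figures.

v ≈ 4.39 km/s

r_p = 3390 + 196.1 = 3586.1 km = 3.5861×10⁶ m.
r_a = 3390 + 11690 = 15080 km = 1.5080×10⁷ m.
Semi-major axis a = (r_p + r_a)/2 = 9333.0 km = 9.333×10⁶ m.
Vis-viva: v² = μ(2/r − 1/a) = 4.283×10¹³ × (5.577×10⁻⁷ − 1.071×10⁻⁷) = 1.930×10⁷ m²/s².
v = 4393 m/s = 4.393 km/s.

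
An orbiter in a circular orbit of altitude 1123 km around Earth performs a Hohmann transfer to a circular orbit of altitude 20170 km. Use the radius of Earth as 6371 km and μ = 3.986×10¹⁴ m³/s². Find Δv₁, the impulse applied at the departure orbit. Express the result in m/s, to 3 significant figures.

r₁ = 6371 + 1123 = 7494.0 km = 7.4940×10⁶ m.
r₂ = 6371 + 20170 = 26541 km = 2.6541×10⁷ m.
Transfer ellipse a_t = (r₁ + r₂)/2 = 1.702×10⁷ m.
At r₁: circular v_c1 = √(μ/r₁) = 7293 m/s; transfer-perigee v_p = √[μ(2/r₁ − 1/a_t)] = 9108 m/s.
Δv₁ = v_p − v_c1 = 1815 m/s.

Δv ≈ 1810 m/s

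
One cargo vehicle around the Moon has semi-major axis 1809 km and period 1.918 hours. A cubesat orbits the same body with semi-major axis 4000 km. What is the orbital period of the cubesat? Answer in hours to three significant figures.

T₂ ≈ 6.31 hours

Kepler's third law: T² ∝ a³, so T₂ = T₁ (a₂/a₁)^(3/2).
a₂/a₁ = 2.211, (a₂/a₁)^(3/2) = 3.288.
T₂ = 1.918 × 3.288 = 6.306 hours.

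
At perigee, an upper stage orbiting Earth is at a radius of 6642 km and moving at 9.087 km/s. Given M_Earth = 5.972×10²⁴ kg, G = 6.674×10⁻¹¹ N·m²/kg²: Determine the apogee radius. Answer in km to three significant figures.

μ = GM = 6.674×10⁻¹¹ × 5.972×10²⁴ = 3.986×10¹⁴ m³/s².
r_p = 6.642×10⁶ m.
Specific energy ε = v²/2 − μ/r = -1.872×10⁷ J/kg, so a = −μ/(2ε) = 1.065×10⁷ m.
The apsides satisfy r_p + r_a = 2a, so the apogee radius is 2a − r_p = 1.465×10⁷ m = 14648 km.

apogee radius ≈ 14600 km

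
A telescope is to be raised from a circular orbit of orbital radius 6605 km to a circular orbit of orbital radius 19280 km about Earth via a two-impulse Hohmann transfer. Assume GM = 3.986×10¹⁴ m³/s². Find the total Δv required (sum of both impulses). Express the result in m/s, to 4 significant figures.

r₁ = 6605 km = 6.605×10⁶ m.
r₂ = 19280 km = 1.928×10⁷ m.
Transfer ellipse a_t = (r₁ + r₂)/2 = 1.294×10⁷ m.
At r₁: circular v_c1 = √(μ/r₁) = 7768 m/s; transfer-perigee v_p = √[μ(2/r₁ − 1/a_t)] = 9481 m/s.
Δv₁ = v_p − v_c1 = 1713 m/s.
At r₂: circular v_c2 = √(μ/r₂) = 4547 m/s; transfer-apogee v_a = √[μ(2/r₂ − 1/a_t)] = 3248 m/s.
Δv₂ = v_c2 − v_a = 1299 m/s.
Total Δv = Δv₁ + Δv₂ = 3012 m/s.

Δv_total ≈ 3012 m/s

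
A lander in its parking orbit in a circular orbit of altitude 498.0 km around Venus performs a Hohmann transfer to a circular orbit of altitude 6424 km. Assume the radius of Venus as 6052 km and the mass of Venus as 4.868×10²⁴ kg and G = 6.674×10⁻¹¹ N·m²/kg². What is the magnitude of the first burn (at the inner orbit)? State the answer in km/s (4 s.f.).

Δv ≈ 1.023 km/s

μ = GM = 6.674×10⁻¹¹ × 4.868×10²⁴ = 3.249×10¹⁴ m³/s².
r₁ = 6052 + 498.0 = 6550.0 km = 6.5500×10⁶ m.
r₂ = 6052 + 6424 = 12476 km = 1.2476×10⁷ m.
Transfer ellipse a_t = (r₁ + r₂)/2 = 9.513×10⁶ m.
At r₁: circular v_c1 = √(μ/r₁) = 7043 m/s; transfer-periapsis v_p = √[μ(2/r₁ − 1/a_t)] = 8065 m/s.
Δv₁ = v_p − v_c1 = 1023 m/s.
= 1.023 km/s.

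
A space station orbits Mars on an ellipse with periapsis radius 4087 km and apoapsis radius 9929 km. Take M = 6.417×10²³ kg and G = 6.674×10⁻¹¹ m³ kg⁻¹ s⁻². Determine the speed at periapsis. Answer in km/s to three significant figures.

μ = GM = 6.674×10⁻¹¹ × 6.417×10²³ = 4.283×10¹³ m³/s².
Semi-major axis a = (r_p + r_a)/2 = 7008.0 km = 7.008×10⁶ m.
Vis-viva: v² = μ(2/r − 1/a) = 4.283×10¹³ × (4.894×10⁻⁷ − 1.427×10⁻⁷) = 1.485×10⁷ m²/s².
v = 3853 m/s = 3.853 km/s.

v ≈ 3.85 km/s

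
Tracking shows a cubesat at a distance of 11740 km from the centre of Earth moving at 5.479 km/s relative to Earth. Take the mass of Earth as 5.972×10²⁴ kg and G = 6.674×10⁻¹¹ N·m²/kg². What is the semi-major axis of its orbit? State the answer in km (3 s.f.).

μ = GM = 6.674×10⁻¹¹ × 5.972×10²⁴ = 3.986×10¹⁴ m³/s².
r = 1.174×10⁷ m.
Vis-viva rearranged: 1/a = 2/r − v²/μ = 1.704×10⁻⁷ − 7.532×10⁻⁸ = 9.504×10⁻⁸ m⁻¹.
a = 1.052×10⁷ m = 10522 km.

a ≈ 10500 km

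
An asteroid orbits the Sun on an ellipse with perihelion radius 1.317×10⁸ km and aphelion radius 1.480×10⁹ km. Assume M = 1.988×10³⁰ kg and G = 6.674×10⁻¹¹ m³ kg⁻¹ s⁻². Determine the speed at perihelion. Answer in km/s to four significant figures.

μ = GM = 6.674×10⁻¹¹ × 1.988×10³⁰ = 1.327×10²⁰ m³/s².
Semi-major axis a = (r_p + r_a)/2 = 8.0585×10⁸ km = 8.058×10¹¹ m.
Vis-viva: v² = μ(2/r − 1/a) = 1.327×10²⁰ × (1.519×10⁻¹¹ − 1.241×10⁻¹²) = 1.850×10⁹ m²/s².
v = 43010 m/s = 43.01 km/s.

v ≈ 43.01 km/s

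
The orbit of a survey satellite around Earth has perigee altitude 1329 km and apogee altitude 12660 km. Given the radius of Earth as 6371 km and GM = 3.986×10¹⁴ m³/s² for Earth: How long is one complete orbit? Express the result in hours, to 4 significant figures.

r_p = 6371 + 1329 = 7700.0 km = 7.7000×10⁶ m.
r_a = 6371 + 12660 = 19031 km = 1.9031×10⁷ m.
Semi-major axis a = (r_p + r_a)/2 = (7700.0 + 19031)/2 = 13366 km = 1.337×10⁷ m.
By Kepler's third law T = 2π√(a³/μ) = 2π × 2.447×10³ = 1.538×10⁴ s.
= 4.272 hours.

T ≈ 4.272 hours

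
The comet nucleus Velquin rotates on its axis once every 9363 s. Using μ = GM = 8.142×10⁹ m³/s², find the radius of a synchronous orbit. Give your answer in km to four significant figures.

A synchronous orbit has period T, so by Kepler's third law a = (μT²/4π²)^(1/3).
μT²/4π² = 8.142×10⁹ × (9.363×10³)² / 39.48 = 1.808×10¹⁶ m³.
a = 2.625×10⁵ m = 262.46 km.

r_sync ≈ 262.5 km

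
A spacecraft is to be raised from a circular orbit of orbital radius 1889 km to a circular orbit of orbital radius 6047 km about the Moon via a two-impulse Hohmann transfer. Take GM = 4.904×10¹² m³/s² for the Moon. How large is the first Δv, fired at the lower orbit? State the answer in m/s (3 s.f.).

r₁ = 1889 km = 1.889×10⁶ m.
r₂ = 6047 km = 6.047×10⁶ m.
Transfer ellipse a_t = (r₁ + r₂)/2 = 3.968×10⁶ m.
At r₁: circular v_c1 = √(μ/r₁) = 1611 m/s; transfer-perilune v_p = √[μ(2/r₁ − 1/a_t)] = 1989 m/s.
Δv₁ = v_p − v_c1 = 377.8 m/s.

Δv ≈ 378 m/s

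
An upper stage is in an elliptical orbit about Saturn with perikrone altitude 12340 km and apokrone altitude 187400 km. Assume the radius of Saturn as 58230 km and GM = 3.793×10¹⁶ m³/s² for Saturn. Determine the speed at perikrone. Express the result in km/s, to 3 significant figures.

v ≈ 28.9 km/s

r_p = 58230 + 12340 = 70570 km = 7.0570×10⁷ m.
r_a = 58230 + 187400 = 245630 km = 2.4563×10⁸ m.
Semi-major axis a = (r_p + r_a)/2 = 1.5810×10⁵ km = 1.581×10⁸ m.
Vis-viva: v² = μ(2/r − 1/a) = 3.793×10¹⁶ × (2.834×10⁻⁸ − 6.325×10⁻⁹) = 8.350×10⁸ m²/s².
v = 28900 m/s = 28.90 km/s.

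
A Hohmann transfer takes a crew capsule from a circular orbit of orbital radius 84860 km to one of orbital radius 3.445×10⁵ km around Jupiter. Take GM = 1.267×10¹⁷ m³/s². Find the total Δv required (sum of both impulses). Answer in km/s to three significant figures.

r₁ = 84860 km = 8.486×10⁷ m.
r₂ = 3.445×10⁵ km = 3.445×10⁸ m.
Transfer ellipse a_t = (r₁ + r₂)/2 = 2.147×10⁸ m.
At r₁: circular v_c1 = √(μ/r₁) = 38640 m/s; transfer-perijove v_p = √[μ(2/r₁ − 1/a_t)] = 48950 m/s.
Δv₁ = v_p − v_c1 = 10310 m/s.
At r₂: circular v_c2 = √(μ/r₂) = 19180 m/s; transfer-apojove v_a = √[μ(2/r₂ − 1/a_t)] = 12060 m/s.
Δv₂ = v_c2 − v_a = 7120 m/s.
Total Δv = Δv₁ + Δv₂ = 17430 m/s = 17.43 km/s.

Δv_total ≈ 17.4 km/s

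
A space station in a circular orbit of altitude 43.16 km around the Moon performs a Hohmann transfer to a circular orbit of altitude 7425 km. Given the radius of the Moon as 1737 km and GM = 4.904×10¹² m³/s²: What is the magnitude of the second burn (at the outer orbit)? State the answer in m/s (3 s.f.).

Δv ≈ 314 m/s

r₁ = 1737 + 43.16 = 1780.2 km = 1.7802×10⁶ m.
r₂ = 1737 + 7425 = 9162.0 km = 9.1620×10⁶ m.
Transfer ellipse a_t = (r₁ + r₂)/2 = 5.471×10⁶ m.
At r₁: circular v_c1 = √(μ/r₁) = 1660 m/s; transfer-perilune v_p = √[μ(2/r₁ − 1/a_t)] = 2148 m/s.
At r₂: circular v_c2 = √(μ/r₂) = 731.6 m/s; transfer-apolune v_a = √[μ(2/r₂ − 1/a_t)] = 417.3 m/s.
Δv₂ = v_c2 − v_a = 314.3 m/s.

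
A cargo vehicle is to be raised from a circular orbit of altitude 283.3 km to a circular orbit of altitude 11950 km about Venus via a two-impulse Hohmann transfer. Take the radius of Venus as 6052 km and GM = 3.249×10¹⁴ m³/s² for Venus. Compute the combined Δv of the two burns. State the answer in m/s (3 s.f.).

Δv_total ≈ 2730 m/s

r₁ = 6052 + 283.3 = 6335.3 km = 6.3353×10⁶ m.
r₂ = 6052 + 11950 = 18002 km = 1.8002×10⁷ m.
Transfer ellipse a_t = (r₁ + r₂)/2 = 1.217×10⁷ m.
At r₁: circular v_c1 = √(μ/r₁) = 7161 m/s; transfer-periapsis v_p = √[μ(2/r₁ − 1/a_t)] = 8710 m/s.
Δv₁ = v_p − v_c1 = 1549 m/s.
At r₂: circular v_c2 = √(μ/r₂) = 4248 m/s; transfer-apoapsis v_a = √[μ(2/r₂ − 1/a_t)] = 3065 m/s.
Δv₂ = v_c2 − v_a = 1183 m/s.
Total Δv = Δv₁ + Δv₂ = 2732 m/s.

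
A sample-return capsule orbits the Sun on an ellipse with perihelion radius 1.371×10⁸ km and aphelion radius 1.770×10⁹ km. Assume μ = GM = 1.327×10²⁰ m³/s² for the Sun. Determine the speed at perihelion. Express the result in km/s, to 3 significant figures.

Semi-major axis a = (r_p + r_a)/2 = 9.5355×10⁸ km = 9.536×10¹¹ m.
Vis-viva: v² = μ(2/r − 1/a) = 1.327×10²⁰ × (1.459×10⁻¹¹ − 1.049×10⁻¹²) = 1.797×10⁹ m²/s².
v = 42390 m/s = 42.39 km/s.

v ≈ 42.4 km/s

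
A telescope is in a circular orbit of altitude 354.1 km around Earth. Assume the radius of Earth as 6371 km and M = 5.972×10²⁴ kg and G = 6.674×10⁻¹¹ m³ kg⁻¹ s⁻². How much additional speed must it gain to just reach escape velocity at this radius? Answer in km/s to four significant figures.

Δv ≈ 3.189 km/s

μ = GM = 6.674×10⁻¹¹ × 5.972×10²⁴ = 3.986×10¹⁴ m³/s².
r = 6371 + 354.1 = 6725.1 km = 6.7251×10⁶ m.
Circular speed v_c = √(μ/r) = 7698 m/s.
Escape speed v_esc = √(2μ/r) = √2 × v_c = 10890 m/s.
Δv = v_esc − v_c = 3189 m/s = 3.189 km/s.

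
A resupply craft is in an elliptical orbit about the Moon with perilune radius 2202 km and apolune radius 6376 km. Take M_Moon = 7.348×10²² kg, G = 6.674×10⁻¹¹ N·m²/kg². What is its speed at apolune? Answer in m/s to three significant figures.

μ = GM = 6.674×10⁻¹¹ × 7.348×10²² = 4.904×10¹² m³/s².
Semi-major axis a = (r_p + r_a)/2 = 4289.0 km = 4.289×10⁶ m.
Vis-viva: v² = μ(2/r − 1/a) = 4.904×10¹² × (3.137×10⁻⁷ − 2.332×10⁻⁷) = 3.949×10⁵ m²/s².
v = 628.4 m/s.

v ≈ 628 m/s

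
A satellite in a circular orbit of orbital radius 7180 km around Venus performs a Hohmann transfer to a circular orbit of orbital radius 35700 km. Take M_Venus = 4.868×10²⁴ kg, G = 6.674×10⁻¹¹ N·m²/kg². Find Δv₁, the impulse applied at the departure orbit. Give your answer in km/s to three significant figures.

μ = GM = 6.674×10⁻¹¹ × 4.868×10²⁴ = 3.249×10¹⁴ m³/s².
r₁ = 7180 km = 7.180×10⁶ m.
r₂ = 35700 km = 3.570×10⁷ m.
Transfer ellipse a_t = (r₁ + r₂)/2 = 2.144×10⁷ m.
At r₁: circular v_c1 = √(μ/r₁) = 6727 m/s; transfer-periapsis v_p = √[μ(2/r₁ − 1/a_t)] = 8680 m/s.
Δv₁ = v_p − v_c1 = 1953 m/s.
= 1.953 km/s.

Δv ≈ 1.95 km/s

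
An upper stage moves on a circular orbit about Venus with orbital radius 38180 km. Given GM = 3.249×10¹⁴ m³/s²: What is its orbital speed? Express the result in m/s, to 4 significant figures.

v ≈ 2917 m/s

r = 38180 km = 3.818×10⁷ m.
For a circular orbit v = √(μ/r) = √(3.249×10¹⁴ / 3.818×10⁷) = √(8.510×10⁶) = 2917 m/s.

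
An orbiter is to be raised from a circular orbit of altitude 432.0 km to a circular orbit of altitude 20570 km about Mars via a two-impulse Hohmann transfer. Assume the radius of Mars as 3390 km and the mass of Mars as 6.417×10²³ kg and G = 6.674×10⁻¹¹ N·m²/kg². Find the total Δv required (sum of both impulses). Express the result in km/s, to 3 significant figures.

Δv_total ≈ 1.68 km/s

μ = GM = 6.674×10⁻¹¹ × 6.417×10²³ = 4.283×10¹³ m³/s².
r₁ = 3390 + 432.0 = 3822.0 km = 3.8220×10⁶ m.
r₂ = 3390 + 20570 = 23960 km = 2.3960×10⁷ m.
Transfer ellipse a_t = (r₁ + r₂)/2 = 1.389×10⁷ m.
At r₁: circular v_c1 = √(μ/r₁) = 3347 m/s; transfer-periapsis v_p = √[μ(2/r₁ − 1/a_t)] = 4396 m/s.
Δv₁ = v_p − v_c1 = 1049 m/s.
At r₂: circular v_c2 = √(μ/r₂) = 1337 m/s; transfer-apoapsis v_a = √[μ(2/r₂ − 1/a_t)] = 701.3 m/s.
Δv₂ = v_c2 − v_a = 635.7 m/s.
Total Δv = Δv₁ + Δv₂ = 1685 m/s = 1.685 km/s.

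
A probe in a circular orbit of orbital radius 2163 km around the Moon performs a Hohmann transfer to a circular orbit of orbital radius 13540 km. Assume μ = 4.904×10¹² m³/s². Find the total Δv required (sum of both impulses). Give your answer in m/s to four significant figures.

Δv_total ≈ 757.5 m/s

r₁ = 2163 km = 2.163×10⁶ m.
r₂ = 13540 km = 1.354×10⁷ m.
Transfer ellipse a_t = (r₁ + r₂)/2 = 7.852×10⁶ m.
At r₁: circular v_c1 = √(μ/r₁) = 1506 m/s; transfer-perilune v_p = √[μ(2/r₁ − 1/a_t)] = 1977 m/s.
Δv₁ = v_p − v_c1 = 471.6 m/s.
At r₂: circular v_c2 = √(μ/r₂) = 601.8 m/s; transfer-apolune v_a = √[μ(2/r₂ − 1/a_t)] = 315.9 m/s.
Δv₂ = v_c2 − v_a = 285.9 m/s.
Total Δv = Δv₁ + Δv₂ = 757.5 m/s.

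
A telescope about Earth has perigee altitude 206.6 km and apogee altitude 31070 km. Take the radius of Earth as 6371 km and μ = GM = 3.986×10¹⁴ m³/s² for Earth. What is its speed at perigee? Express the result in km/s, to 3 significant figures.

v ≈ 10.2 km/s

r_p = 6371 + 206.6 = 6577.6 km = 6.5776×10⁶ m.
r_a = 6371 + 31070 = 37441 km = 3.7441×10⁷ m.
Semi-major axis a = (r_p + r_a)/2 = 22009 km = 2.201×10⁷ m.
Vis-viva: v² = μ(2/r − 1/a) = 3.986×10¹⁴ × (3.041×10⁻⁷ − 4.544×10⁻⁸) = 1.031×10⁸ m²/s².
v = 10150 m/s = 10.15 km/s.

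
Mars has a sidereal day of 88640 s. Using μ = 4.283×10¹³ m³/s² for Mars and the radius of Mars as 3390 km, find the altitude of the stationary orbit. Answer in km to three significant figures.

A synchronous orbit has period T, so by Kepler's third law a = (μT²/4π²)^(1/3).
μT²/4π² = 4.283×10¹³ × (8.864×10⁴)² / 39.48 = 8.524×10²¹ m³.
a = 2.043×10⁷ m = 20428 km.
Altitude h = a − R = 20428 − 3390 = 17038 km.

h_sync ≈ 17000 km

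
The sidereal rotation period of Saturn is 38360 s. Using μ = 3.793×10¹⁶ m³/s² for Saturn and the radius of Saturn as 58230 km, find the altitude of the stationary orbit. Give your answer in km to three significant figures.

A synchronous orbit has period T, so by Kepler's third law a = (μT²/4π²)^(1/3).
μT²/4π² = 3.793×10¹⁶ × (3.836×10⁴)² / 39.48 = 1.414×10²⁴ m³.
a = 1.122×10⁸ m = 1.1223×10⁵ km.
Altitude h = a − R = 1.1223×10⁵ − 58230 = 54005 km.

h_sync ≈ 54000 km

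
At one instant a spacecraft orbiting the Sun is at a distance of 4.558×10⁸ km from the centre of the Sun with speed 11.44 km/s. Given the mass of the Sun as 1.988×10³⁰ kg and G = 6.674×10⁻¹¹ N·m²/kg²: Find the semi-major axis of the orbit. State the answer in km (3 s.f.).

μ = GM = 6.674×10⁻¹¹ × 1.988×10³⁰ = 1.327×10²⁰ m³/s².
r = 4.558×10¹¹ m.
Vis-viva rearranged: 1/a = 2/r − v²/μ = 4.388×10⁻¹² − 9.864×10⁻¹³ = 3.401×10⁻¹² m⁻¹.
a = 2.940×10¹¹ m = 2.9399×10⁸ km.

a ≈ 2.94×10⁸ km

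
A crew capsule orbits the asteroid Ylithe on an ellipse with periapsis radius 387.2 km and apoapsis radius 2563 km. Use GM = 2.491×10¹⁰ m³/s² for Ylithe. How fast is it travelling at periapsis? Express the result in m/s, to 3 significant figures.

Semi-major axis a = (r_p + r_a)/2 = 1475.1 km = 1.475×10⁶ m.
Vis-viva: v² = μ(2/r − 1/a) = 2.491×10¹⁰ × (5.165×10⁻⁶ − 6.779×10⁻⁷) = 1.118×10⁵ m²/s².
v = 334.3 m/s.

v ≈ 334 m/s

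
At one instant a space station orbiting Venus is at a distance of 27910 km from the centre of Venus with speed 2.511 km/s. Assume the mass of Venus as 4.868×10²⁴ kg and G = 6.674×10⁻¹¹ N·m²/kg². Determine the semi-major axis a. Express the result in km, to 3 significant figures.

a ≈ 19100 km

μ = GM = 6.674×10⁻¹¹ × 4.868×10²⁴ = 3.249×10¹⁴ m³/s².
r = 2.791×10⁷ m.
Vis-viva rearranged: 1/a = 2/r − v²/μ = 7.166×10⁻⁸ − 1.941×10⁻⁸ = 5.225×10⁻⁸ m⁻¹.
a = 1.914×10⁷ m = 19138 km.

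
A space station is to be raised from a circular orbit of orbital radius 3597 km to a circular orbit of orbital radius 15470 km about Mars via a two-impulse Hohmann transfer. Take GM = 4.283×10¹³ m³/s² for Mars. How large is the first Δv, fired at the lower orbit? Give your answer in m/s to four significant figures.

Δv ≈ 945.0 m/s

r₁ = 3597 km = 3.597×10⁶ m.
r₂ = 15470 km = 1.547×10⁷ m.
Transfer ellipse a_t = (r₁ + r₂)/2 = 9.534×10⁶ m.
At r₁: circular v_c1 = √(μ/r₁) = 3451 m/s; transfer-periapsis v_p = √[μ(2/r₁ − 1/a_t)] = 4396 m/s.
Δv₁ = v_p − v_c1 = 945.0 m/s.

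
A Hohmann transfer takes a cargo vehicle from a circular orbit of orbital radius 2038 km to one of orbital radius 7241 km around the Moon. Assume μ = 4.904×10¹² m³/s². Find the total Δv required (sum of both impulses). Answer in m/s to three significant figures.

Δv_total ≈ 664 m/s

r₁ = 2038 km = 2.038×10⁶ m.
r₂ = 7241 km = 7.241×10⁶ m.
Transfer ellipse a_t = (r₁ + r₂)/2 = 4.640×10⁶ m.
At r₁: circular v_c1 = √(μ/r₁) = 1551 m/s; transfer-perilune v_p = √[μ(2/r₁ − 1/a_t)] = 1938 m/s.
Δv₁ = v_p − v_c1 = 386.7 m/s.
At r₂: circular v_c2 = √(μ/r₂) = 823.0 m/s; transfer-apolune v_a = √[μ(2/r₂ − 1/a_t)] = 545.4 m/s.
Δv₂ = v_c2 − v_a = 277.5 m/s.
Total Δv = Δv₁ + Δv₂ = 664.2 m/s.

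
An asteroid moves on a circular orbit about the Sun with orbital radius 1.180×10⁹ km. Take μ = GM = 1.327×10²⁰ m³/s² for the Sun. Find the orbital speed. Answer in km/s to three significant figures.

v ≈ 10.6 km/s

r = 1.180×10⁹ km = 1.180×10¹² m.
For a circular orbit v = √(μ/r) = √(1.327×10²⁰ / 1.180×10¹²) = √(1.125×10⁸) = 10600 m/s.
That is 10.60 km/s.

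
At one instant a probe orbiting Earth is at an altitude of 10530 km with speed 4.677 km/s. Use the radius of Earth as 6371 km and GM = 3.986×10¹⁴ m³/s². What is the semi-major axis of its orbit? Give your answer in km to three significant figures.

r = 6371 + 10530 = 16901 km = 1.690×10⁷ m.
Specific orbital energy ε = v²/2 − μ/r = (4677)²/2 − 3.986×10¹⁴/1.690×10⁷ = -1.265×10⁷ J/kg.
Since ε = −μ/(2a), a = −μ/(2ε) = 1.576×10⁷ m = 15758 km.

a ≈ 15800 km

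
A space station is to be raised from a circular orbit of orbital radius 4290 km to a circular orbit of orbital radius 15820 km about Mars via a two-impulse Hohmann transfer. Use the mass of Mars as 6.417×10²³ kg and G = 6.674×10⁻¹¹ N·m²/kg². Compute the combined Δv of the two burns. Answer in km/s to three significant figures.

Δv_total ≈ 1.37 km/s

μ = GM = 6.674×10⁻¹¹ × 6.417×10²³ = 4.283×10¹³ m³/s².
r₁ = 4290 km = 4.290×10⁶ m.
r₂ = 15820 km = 1.582×10⁷ m.
Transfer ellipse a_t = (r₁ + r₂)/2 = 1.006×10⁷ m.
At r₁: circular v_c1 = √(μ/r₁) = 3160 m/s; transfer-periapsis v_p = √[μ(2/r₁ − 1/a_t)] = 3963 m/s.
Δv₁ = v_p − v_c1 = 803.6 m/s.
At r₂: circular v_c2 = √(μ/r₂) = 1645 m/s; transfer-apoapsis v_a = √[μ(2/r₂ − 1/a_t)] = 1075 m/s.
Δv₂ = v_c2 − v_a = 570.6 m/s.
Total Δv = Δv₁ + Δv₂ = 1374 m/s = 1.374 km/s.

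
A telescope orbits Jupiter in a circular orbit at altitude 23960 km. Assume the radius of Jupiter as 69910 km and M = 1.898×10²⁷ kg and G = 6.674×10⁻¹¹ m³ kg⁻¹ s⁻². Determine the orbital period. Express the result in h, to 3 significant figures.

T ≈ 4.46 h

μ = GM = 6.674×10⁻¹¹ × 1.898×10²⁷ = 1.267×10¹⁷ m³/s².
r = 69910 + 23960 = 93870 km = 9.3870×10⁷ m.
Kepler's third law: T = 2π√(r³/μ) = 2π√((9.387×10⁷)³ / 1.267×10¹⁷).
r³/μ = 6.530×10⁶ s², so T = 2π × 2.555×10³ = 1.606×10⁴ s.
Converting: 1.606×10⁴ s ÷ 3600 = 4.460 h.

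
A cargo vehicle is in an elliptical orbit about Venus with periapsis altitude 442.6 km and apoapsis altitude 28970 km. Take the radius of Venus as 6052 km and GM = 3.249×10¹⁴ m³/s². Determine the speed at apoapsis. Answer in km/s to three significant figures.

r_p = 6052 + 442.6 = 6494.6 km = 6.4946×10⁶ m.
r_a = 6052 + 28970 = 35022 km = 3.5022×10⁷ m.
Semi-major axis a = (r_p + r_a)/2 = 20758 km = 2.076×10⁷ m.
Vis-viva: v² = μ(2/r − 1/a) = 3.249×10¹⁴ × (5.711×10⁻⁸ − 4.817×10⁻⁸) = 2.902×10⁶ m²/s².
v = 1704 m/s = 1.704 km/s.

v ≈ 1.70 km/s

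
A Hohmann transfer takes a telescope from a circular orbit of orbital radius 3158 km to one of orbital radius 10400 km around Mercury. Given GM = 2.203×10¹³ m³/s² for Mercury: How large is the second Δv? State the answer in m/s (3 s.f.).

Δv ≈ 462 m/s

r₁ = 3158 km = 3.158×10⁶ m.
r₂ = 10400 km = 1.040×10⁷ m.
Transfer ellipse a_t = (r₁ + r₂)/2 = 6.779×10⁶ m.
At r₁: circular v_c1 = √(μ/r₁) = 2641 m/s; transfer-periherm v_p = √[μ(2/r₁ − 1/a_t)] = 3271 m/s.
At r₂: circular v_c2 = √(μ/r₂) = 1455 m/s; transfer-apoherm v_a = √[μ(2/r₂ − 1/a_t)] = 993.4 m/s.
Δv₂ = v_c2 − v_a = 462.1 m/s.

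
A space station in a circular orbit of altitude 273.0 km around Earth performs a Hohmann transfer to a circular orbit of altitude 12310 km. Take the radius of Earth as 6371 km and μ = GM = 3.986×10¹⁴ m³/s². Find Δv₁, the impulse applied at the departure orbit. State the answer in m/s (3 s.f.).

r₁ = 6371 + 273.0 = 6644.0 km = 6.6440×10⁶ m.
r₂ = 6371 + 12310 = 18681 km = 1.8681×10⁷ m.
Transfer ellipse a_t = (r₁ + r₂)/2 = 1.266×10⁷ m.
At r₁: circular v_c1 = √(μ/r₁) = 7746 m/s; transfer-perigee v_p = √[μ(2/r₁ − 1/a_t)] = 9408 m/s.
Δv₁ = v_p − v_c1 = 1662 m/s.

Δv ≈ 1660 m/s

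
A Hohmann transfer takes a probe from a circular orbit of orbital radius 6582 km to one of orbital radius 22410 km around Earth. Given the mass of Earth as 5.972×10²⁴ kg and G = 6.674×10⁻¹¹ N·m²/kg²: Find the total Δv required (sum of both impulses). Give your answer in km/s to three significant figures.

μ = GM = 6.674×10⁻¹¹ × 5.972×10²⁴ = 3.986×10¹⁴ m³/s².
r₁ = 6582 km = 6.582×10⁶ m.
r₂ = 22410 km = 2.241×10⁷ m.
Transfer ellipse a_t = (r₁ + r₂)/2 = 1.450×10⁷ m.
At r₁: circular v_c1 = √(μ/r₁) = 7782 m/s; transfer-perigee v_p = √[μ(2/r₁ − 1/a_t)] = 9675 m/s.
Δv₁ = v_p − v_c1 = 1894 m/s.
At r₂: circular v_c2 = √(μ/r₂) = 4217 m/s; transfer-apogee v_a = √[μ(2/r₂ − 1/a_t)] = 2842 m/s.
Δv₂ = v_c2 − v_a = 1376 m/s.
Total Δv = Δv₁ + Δv₂ = 3269 m/s = 3.269 km/s.

Δv_total ≈ 3.27 km/s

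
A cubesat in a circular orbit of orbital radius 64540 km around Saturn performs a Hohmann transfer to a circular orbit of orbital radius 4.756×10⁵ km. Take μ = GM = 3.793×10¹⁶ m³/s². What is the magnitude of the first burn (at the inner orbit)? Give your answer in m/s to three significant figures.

Δv ≈ 7930 m/s

r₁ = 64540 km = 6.454×10⁷ m.
r₂ = 4.756×10⁵ km = 4.756×10⁸ m.
Transfer ellipse a_t = (r₁ + r₂)/2 = 2.701×10⁸ m.
At r₁: circular v_c1 = √(μ/r₁) = 24240 m/s; transfer-perikrone v_p = √[μ(2/r₁ − 1/a_t)] = 32170 m/s.
Δv₁ = v_p − v_c1 = 7928 m/s.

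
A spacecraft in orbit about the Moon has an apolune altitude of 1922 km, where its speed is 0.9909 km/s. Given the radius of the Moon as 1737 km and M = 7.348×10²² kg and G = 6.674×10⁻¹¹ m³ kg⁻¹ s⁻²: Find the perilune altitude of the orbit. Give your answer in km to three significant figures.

perilune altitude ≈ 378 km

μ = GM = 6.674×10⁻¹¹ × 7.348×10²² = 4.904×10¹² m³/s².
r_a = 1737 + 1922 = 3659.0 km = 3.659×10⁶ m.
Specific energy ε = v²/2 − μ/r = -8.493×10⁵ J/kg, so a = −μ/(2ε) = 2.887×10⁶ m.
The apsides satisfy r_p + r_a = 2a, so the perilune radius is 2a − r_a = 2.115×10⁶ m = 2115.0 km.
Perilune altitude = 2115.0 − 1737 = 378.02 km.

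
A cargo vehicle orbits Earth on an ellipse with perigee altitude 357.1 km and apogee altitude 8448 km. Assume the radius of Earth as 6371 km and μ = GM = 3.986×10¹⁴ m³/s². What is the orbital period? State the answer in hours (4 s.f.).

r_p = 6371 + 357.1 = 6728.1 km = 6.7281×10⁶ m.
r_a = 6371 + 8448 = 14819 km = 1.4819×10⁷ m.
Semi-major axis a = (r_p + r_a)/2 = (6728.1 + 14819)/2 = 10774 km = 1.077×10⁷ m.
By Kepler's third law T = 2π√(a³/μ) = 2π × 1.771×10³ = 1.113×10⁴ s.
= 3.091 hours.

T ≈ 3.091 hours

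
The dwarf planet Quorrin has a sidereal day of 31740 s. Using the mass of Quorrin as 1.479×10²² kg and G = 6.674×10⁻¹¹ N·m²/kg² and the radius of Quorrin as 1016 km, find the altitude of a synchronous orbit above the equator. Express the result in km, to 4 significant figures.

μ = GM = 6.674×10⁻¹¹ × 1.479×10²² = 9.871×10¹¹ m³/s².
A synchronous orbit has period T, so by Kepler's third law a = (μT²/4π²)^(1/3).
μT²/4π² = 9.871×10¹¹ × (3.174×10⁴)² / 39.48 = 2.519×10¹⁹ m³.
a = 2.931×10⁶ m = 2931.4 km.
Altitude h = a − R = 2931.4 − 1016 = 1915.4 km.

h_sync ≈ 1915 km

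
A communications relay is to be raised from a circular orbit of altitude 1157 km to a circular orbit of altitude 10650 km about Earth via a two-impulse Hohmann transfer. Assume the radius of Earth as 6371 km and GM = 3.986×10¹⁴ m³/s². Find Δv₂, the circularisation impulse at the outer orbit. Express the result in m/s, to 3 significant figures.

Δv ≈ 1050 m/s

r₁ = 6371 + 1157 = 7528.0 km = 7.5280×10⁶ m.
r₂ = 6371 + 10650 = 17021 km = 1.7021×10⁷ m.
Transfer ellipse a_t = (r₁ + r₂)/2 = 1.227×10⁷ m.
At r₁: circular v_c1 = √(μ/r₁) = 7277 m/s; transfer-perigee v_p = √[μ(2/r₁ − 1/a_t)] = 8569 m/s.
At r₂: circular v_c2 = √(μ/r₂) = 4839 m/s; transfer-apogee v_a = √[μ(2/r₂ − 1/a_t)] = 3790 m/s.
Δv₂ = v_c2 − v_a = 1049 m/s.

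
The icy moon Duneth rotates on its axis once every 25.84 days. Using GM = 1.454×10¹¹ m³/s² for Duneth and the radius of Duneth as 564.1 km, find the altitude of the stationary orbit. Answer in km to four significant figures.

h_sync ≈ 25820 km

T = 25.84 days = 2.233×10⁶ s.
A synchronous orbit has period T, so by Kepler's third law a = (μT²/4π²)^(1/3).
μT²/4π² = 1.454×10¹¹ × (2.233×10⁶)² / 39.48 = 1.836×10²² m³.
a = 2.638×10⁷ m = 26380 km.
Altitude h = a − R = 26380 − 564.1 = 25816 km.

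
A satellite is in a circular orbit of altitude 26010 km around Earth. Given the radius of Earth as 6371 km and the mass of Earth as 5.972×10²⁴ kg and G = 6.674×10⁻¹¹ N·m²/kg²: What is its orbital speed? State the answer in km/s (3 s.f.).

μ = GM = 6.674×10⁻¹¹ × 5.972×10²⁴ = 3.986×10¹⁴ m³/s².
r = 6371 + 26010 = 32381 km = 3.2381×10⁷ m.
For a circular orbit v = √(μ/r) = √(3.986×10¹⁴ / 3.238×10⁷) = √(1.231×10⁷) = 3508 m/s.
That is 3.508 km/s.

v ≈ 3.51 km/s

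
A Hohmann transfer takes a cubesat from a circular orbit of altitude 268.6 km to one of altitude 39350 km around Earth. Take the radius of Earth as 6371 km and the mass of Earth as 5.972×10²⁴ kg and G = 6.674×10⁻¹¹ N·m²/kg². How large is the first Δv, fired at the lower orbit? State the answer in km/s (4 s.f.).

μ = GM = 6.674×10⁻¹¹ × 5.972×10²⁴ = 3.986×10¹⁴ m³/s².
r₁ = 6371 + 268.6 = 6639.6 km = 6.6396×10⁶ m.
r₂ = 6371 + 39350 = 45721 km = 4.5721×10⁷ m.
Transfer ellipse a_t = (r₁ + r₂)/2 = 2.618×10⁷ m.
At r₁: circular v_c1 = √(μ/r₁) = 7748 m/s; transfer-perigee v_p = √[μ(2/r₁ − 1/a_t)] = 10240 m/s.
Δv₁ = v_p − v_c1 = 2491 m/s.
= 2.491 km/s.

Δv ≈ 2.491 km/s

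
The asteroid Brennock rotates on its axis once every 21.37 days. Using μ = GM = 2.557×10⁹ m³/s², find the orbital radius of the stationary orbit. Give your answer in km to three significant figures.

r_sync ≈ 6040 km

T = 21.37 days = 1.846×10⁶ s.
A synchronous orbit has period T, so by Kepler's third law a = (μT²/4π²)^(1/3).
μT²/4π² = 2.557×10⁹ × (1.846×10⁶)² / 39.48 = 2.208×10²⁰ m³.
a = 6.044×10⁶ m = 6044.2 km.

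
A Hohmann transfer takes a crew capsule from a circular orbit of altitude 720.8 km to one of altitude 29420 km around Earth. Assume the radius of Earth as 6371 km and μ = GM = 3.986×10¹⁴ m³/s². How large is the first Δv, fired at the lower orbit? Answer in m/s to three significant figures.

r₁ = 6371 + 720.8 = 7091.8 km = 7.0918×10⁶ m.
r₂ = 6371 + 29420 = 35791 km = 3.5791×10⁷ m.
Transfer ellipse a_t = (r₁ + r₂)/2 = 2.144×10⁷ m.
At r₁: circular v_c1 = √(μ/r₁) = 7497 m/s; transfer-perigee v_p = √[μ(2/r₁ − 1/a_t)] = 9686 m/s.
Δv₁ = v_p − v_c1 = 2189 m/s.

Δv ≈ 2190 m/s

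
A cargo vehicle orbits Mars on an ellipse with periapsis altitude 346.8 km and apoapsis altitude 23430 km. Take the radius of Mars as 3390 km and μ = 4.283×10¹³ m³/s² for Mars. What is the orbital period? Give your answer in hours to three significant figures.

r_p = 3390 + 346.8 = 3736.8 km = 3.7368×10⁶ m.
r_a = 3390 + 23430 = 26820 km = 2.6820×10⁷ m.
Semi-major axis a = (r_p + r_a)/2 = (3736.8 + 26820)/2 = 15278 km = 1.528×10⁷ m.
By Kepler's third law T = 2π√(a³/μ) = 2π × 9.125×10³ = 5.734×10⁴ s.
= 15.93 hours.

T ≈ 15.9 hours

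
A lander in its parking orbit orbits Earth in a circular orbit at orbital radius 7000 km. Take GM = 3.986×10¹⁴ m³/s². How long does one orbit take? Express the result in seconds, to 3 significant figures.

T ≈ 5830 seconds

r = 7000 km = 7.000×10⁶ m.
Kepler's third law: T = 2π√(r³/μ) = 2π√((7.000×10⁶)³ / 3.986×10¹⁴).
r³/μ = 8.605×10⁵ s², so T = 2π × 9.276×10² = 5.829×10³ s.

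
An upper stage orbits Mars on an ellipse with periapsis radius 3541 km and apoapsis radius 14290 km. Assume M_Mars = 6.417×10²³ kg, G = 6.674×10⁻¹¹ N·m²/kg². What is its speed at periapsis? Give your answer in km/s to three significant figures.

μ = GM = 6.674×10⁻¹¹ × 6.417×10²³ = 4.283×10¹³ m³/s².
Semi-major axis a = (r_p + r_a)/2 = 8915.5 km = 8.916×10⁶ m.
Vis-viva: v² = μ(2/r − 1/a) = 4.283×10¹³ × (5.648×10⁻⁷ − 1.122×10⁻⁷) = 1.939×10⁷ m²/s².
v = 4403 m/s = 4.403 km/s.

v ≈ 4.40 km/s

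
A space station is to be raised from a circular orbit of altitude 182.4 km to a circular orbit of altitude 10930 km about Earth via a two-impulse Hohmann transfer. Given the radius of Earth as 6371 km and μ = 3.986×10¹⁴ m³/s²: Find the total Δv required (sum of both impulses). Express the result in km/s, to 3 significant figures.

Δv_total ≈ 2.84 km/s

r₁ = 6371 + 182.4 = 6553.4 km = 6.5534×10⁶ m.
r₂ = 6371 + 10930 = 17301 km = 1.7301×10⁷ m.
Transfer ellipse a_t = (r₁ + r₂)/2 = 1.193×10⁷ m.
At r₁: circular v_c1 = √(μ/r₁) = 7799 m/s; transfer-perigee v_p = √[μ(2/r₁ − 1/a_t)] = 9393 m/s.
Δv₁ = v_p − v_c1 = 1594 m/s.
At r₂: circular v_c2 = √(μ/r₂) = 4800 m/s; transfer-apogee v_a = √[μ(2/r₂ − 1/a_t)] = 3558 m/s.
Δv₂ = v_c2 − v_a = 1242 m/s.
Total Δv = Δv₁ + Δv₂ = 2836 m/s = 2.836 km/s.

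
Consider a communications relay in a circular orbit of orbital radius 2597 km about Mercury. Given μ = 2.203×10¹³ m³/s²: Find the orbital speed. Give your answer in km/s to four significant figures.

r = 2597 km = 2.597×10⁶ m.
For a circular orbit v = √(μ/r) = √(2.203×10¹³ / 2.597×10⁶) = √(8.483×10⁶) = 2913 m/s.
That is 2.913 km/s.

v ≈ 2.913 km/s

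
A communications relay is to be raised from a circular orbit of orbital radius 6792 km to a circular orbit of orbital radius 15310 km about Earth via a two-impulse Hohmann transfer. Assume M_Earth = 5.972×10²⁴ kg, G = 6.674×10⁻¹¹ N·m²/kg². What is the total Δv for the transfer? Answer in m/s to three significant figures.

Δv_total ≈ 2460 m/s

μ = GM = 6.674×10⁻¹¹ × 5.972×10²⁴ = 3.986×10¹⁴ m³/s².
r₁ = 6792 km = 6.792×10⁶ m.
r₂ = 15310 km = 1.531×10⁷ m.
Transfer ellipse a_t = (r₁ + r₂)/2 = 1.105×10⁷ m.
At r₁: circular v_c1 = √(μ/r₁) = 7660 m/s; transfer-perigee v_p = √[μ(2/r₁ − 1/a_t)] = 9017 m/s.
Δv₁ = v_p − v_c1 = 1356 m/s.
At r₂: circular v_c2 = √(μ/r₂) = 5102 m/s; transfer-apogee v_a = √[μ(2/r₂ − 1/a_t)] = 4000 m/s.
Δv₂ = v_c2 − v_a = 1102 m/s.
Total Δv = Δv₁ + Δv₂ = 2458 m/s.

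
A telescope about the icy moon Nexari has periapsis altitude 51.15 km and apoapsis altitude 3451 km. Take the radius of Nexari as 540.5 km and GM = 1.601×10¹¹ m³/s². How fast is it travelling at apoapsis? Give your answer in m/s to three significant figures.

r_p = 540.5 + 51.15 = 591.65 km = 5.9165×10⁵ m.
r_a = 540.5 + 3451 = 3991.5 km = 3.9915×10⁶ m.
Semi-major axis a = (r_p + r_a)/2 = 2291.6 km = 2.292×10⁶ m.
Vis-viva: v² = μ(2/r − 1/a) = 1.601×10¹¹ × (5.011×10⁻⁷ − 4.364×10⁻⁷) = 1.036×10⁴ m²/s².
v = 101.8 m/s.

v ≈ 102 m/s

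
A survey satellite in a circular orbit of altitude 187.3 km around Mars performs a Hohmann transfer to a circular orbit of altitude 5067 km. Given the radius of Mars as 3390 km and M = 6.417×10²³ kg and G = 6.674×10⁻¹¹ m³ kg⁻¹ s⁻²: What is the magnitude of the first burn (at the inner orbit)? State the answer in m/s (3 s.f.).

μ = GM = 6.674×10⁻¹¹ × 6.417×10²³ = 4.283×10¹³ m³/s².
r₁ = 3390 + 187.3 = 3577.3 km = 3.5773×10⁶ m.
r₂ = 3390 + 5067 = 8457.0 km = 8.4570×10⁶ m.
Transfer ellipse a_t = (r₁ + r₂)/2 = 6.017×10⁶ m.
At r₁: circular v_c1 = √(μ/r₁) = 3460 m/s; transfer-periapsis v_p = √[μ(2/r₁ − 1/a_t)] = 4102 m/s.
Δv₁ = v_p − v_c1 = 641.9 m/s.

Δv ≈ 642 m/s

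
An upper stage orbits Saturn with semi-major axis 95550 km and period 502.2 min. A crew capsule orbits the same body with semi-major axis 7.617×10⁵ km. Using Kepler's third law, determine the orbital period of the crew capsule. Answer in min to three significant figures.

Kepler's third law: T² ∝ a³, so T₂ = T₁ (a₂/a₁)^(3/2).
a₂/a₁ = 7.972, (a₂/a₁)^(3/2) = 22.51.
T₂ = 502.2 × 22.51 = 11300 min.

T₂ ≈ 11300 min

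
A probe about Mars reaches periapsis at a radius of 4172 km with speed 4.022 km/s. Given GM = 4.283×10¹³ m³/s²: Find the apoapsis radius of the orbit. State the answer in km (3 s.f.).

r_p = 4.172×10⁶ m.
Specific energy ε = v²/2 − μ/r = -2.178×10⁶ J/kg, so a = −μ/(2ε) = 9.833×10⁶ m.
The apsides satisfy r_p + r_a = 2a, so the apoapsis radius is 2a − r_p = 1.549×10⁷ m = 15494 km.

apoapsis radius ≈ 15500 km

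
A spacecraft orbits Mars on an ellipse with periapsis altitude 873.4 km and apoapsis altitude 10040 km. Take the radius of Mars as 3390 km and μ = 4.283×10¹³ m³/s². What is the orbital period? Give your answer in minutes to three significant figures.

T ≈ 421 minutes

r_p = 3390 + 873.4 = 4263.4 km = 4.2634×10⁶ m.
r_a = 3390 + 10040 = 13430 km = 1.3430×10⁷ m.
Semi-major axis a = (r_p + r_a)/2 = (4263.4 + 13430)/2 = 8846.7 km = 8.847×10⁶ m.
By Kepler's third law T = 2π√(a³/μ) = 2π × 4.021×10³ = 2.526×10⁴ s.
= 421.0 minutes.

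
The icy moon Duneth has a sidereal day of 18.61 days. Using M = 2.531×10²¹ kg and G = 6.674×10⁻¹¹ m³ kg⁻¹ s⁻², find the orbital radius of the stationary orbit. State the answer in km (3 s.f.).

r_sync ≈ 22300 km

μ = GM = 6.674×10⁻¹¹ × 2.531×10²¹ = 1.689×10¹¹ m³/s².
T = 18.61 days = 1.608×10⁶ s.
A synchronous orbit has period T, so by Kepler's third law a = (μT²/4π²)^(1/3).
μT²/4π² = 1.689×10¹¹ × (1.608×10⁶)² / 39.48 = 1.106×10²² m³.
a = 2.228×10⁷ m = 22282 km.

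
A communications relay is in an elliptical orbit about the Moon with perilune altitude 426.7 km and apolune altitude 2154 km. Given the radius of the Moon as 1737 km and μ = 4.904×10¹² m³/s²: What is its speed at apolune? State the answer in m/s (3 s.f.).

r_p = 1737 + 426.7 = 2163.7 km = 2.1637×10⁶ m.
r_a = 1737 + 2154 = 3891.0 km = 3.8910×10⁶ m.
Semi-major axis a = (r_p + r_a)/2 = 3027.3 km = 3.027×10⁶ m.
Vis-viva: v² = μ(2/r − 1/a) = 4.904×10¹² × (5.140×10⁻⁷ − 3.303×10⁻⁷) = 9.008×10⁵ m²/s².
v = 949.1 m/s.

v ≈ 949 m/s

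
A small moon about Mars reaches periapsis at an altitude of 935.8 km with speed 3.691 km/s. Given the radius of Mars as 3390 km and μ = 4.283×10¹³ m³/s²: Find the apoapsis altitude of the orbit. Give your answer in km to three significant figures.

apoapsis altitude ≈ 6150 km

r_p = 3390 + 935.8 = 4325.8 km = 4.326×10⁶ m.
Specific energy ε = v²/2 − μ/r = -3.089×10⁶ J/kg, so a = −μ/(2ε) = 6.932×10⁶ m.
The apsides satisfy r_p + r_a = 2a, so the apoapsis radius is 2a − r_p = 9.538×10⁶ m = 9538.1 km.
Apoapsis altitude = 9538.1 − 3390 = 6148.1 km.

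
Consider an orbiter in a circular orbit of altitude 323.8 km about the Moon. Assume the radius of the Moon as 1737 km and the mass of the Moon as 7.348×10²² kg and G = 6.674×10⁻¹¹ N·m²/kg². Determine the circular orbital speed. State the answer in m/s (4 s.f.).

μ = GM = 6.674×10⁻¹¹ × 7.348×10²² = 4.904×10¹² m³/s².
r = 1737 + 323.8 = 2060.8 km = 2.0608×10⁶ m.
For a circular orbit v = √(μ/r) = √(4.904×10¹² / 2.061×10⁶) = √(2.380×10⁶) = 1543 m/s.

v ≈ 1543 m/s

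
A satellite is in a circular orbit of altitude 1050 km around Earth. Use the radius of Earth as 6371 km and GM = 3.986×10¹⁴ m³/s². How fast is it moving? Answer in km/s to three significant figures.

v ≈ 7.33 km/s

r = 6371 + 1050 = 7421.0 km = 7.4210×10⁶ m.
For a circular orbit v = √(μ/r) = √(3.986×10¹⁴ / 7.421×10⁶) = √(5.371×10⁷) = 7329 m/s.
That is 7.329 km/s.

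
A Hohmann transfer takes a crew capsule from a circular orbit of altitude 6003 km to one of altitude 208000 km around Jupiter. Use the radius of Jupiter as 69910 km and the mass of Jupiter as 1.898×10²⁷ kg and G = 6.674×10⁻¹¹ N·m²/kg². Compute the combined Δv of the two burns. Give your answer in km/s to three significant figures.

μ = GM = 6.674×10⁻¹¹ × 1.898×10²⁷ = 1.267×10¹⁷ m³/s².
r₁ = 69910 + 6003 = 75913 km = 7.5913×10⁷ m.
r₂ = 69910 + 208000 = 277910 km = 2.7791×10⁸ m.
Transfer ellipse a_t = (r₁ + r₂)/2 = 1.769×10⁸ m.
At r₁: circular v_c1 = √(μ/r₁) = 40850 m/s; transfer-perijove v_p = √[μ(2/r₁ − 1/a_t)] = 51200 m/s.
Δv₁ = v_p − v_c1 = 10350 m/s.
At r₂: circular v_c2 = √(μ/r₂) = 21350 m/s; transfer-apojove v_a = √[μ(2/r₂ − 1/a_t)] = 13990 m/s.
Δv₂ = v_c2 − v_a = 7364 m/s.
Total Δv = Δv₁ + Δv₂ = 17710 m/s = 17.71 km/s.

Δv_total ≈ 17.7 km/s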